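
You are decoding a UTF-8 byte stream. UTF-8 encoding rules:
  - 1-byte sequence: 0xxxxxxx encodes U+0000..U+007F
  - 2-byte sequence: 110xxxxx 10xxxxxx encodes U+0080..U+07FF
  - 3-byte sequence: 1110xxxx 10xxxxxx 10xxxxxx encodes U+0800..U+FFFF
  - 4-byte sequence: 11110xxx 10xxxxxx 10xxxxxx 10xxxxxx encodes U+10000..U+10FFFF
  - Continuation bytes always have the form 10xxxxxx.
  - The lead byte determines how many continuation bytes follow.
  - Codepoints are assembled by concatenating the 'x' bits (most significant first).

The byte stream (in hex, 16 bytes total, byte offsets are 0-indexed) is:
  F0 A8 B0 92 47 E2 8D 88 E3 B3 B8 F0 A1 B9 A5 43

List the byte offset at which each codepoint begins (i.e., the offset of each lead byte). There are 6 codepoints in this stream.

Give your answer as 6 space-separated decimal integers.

Answer: 0 4 5 8 11 15

Derivation:
Byte[0]=F0: 4-byte lead, need 3 cont bytes. acc=0x0
Byte[1]=A8: continuation. acc=(acc<<6)|0x28=0x28
Byte[2]=B0: continuation. acc=(acc<<6)|0x30=0xA30
Byte[3]=92: continuation. acc=(acc<<6)|0x12=0x28C12
Completed: cp=U+28C12 (starts at byte 0)
Byte[4]=47: 1-byte ASCII. cp=U+0047
Byte[5]=E2: 3-byte lead, need 2 cont bytes. acc=0x2
Byte[6]=8D: continuation. acc=(acc<<6)|0x0D=0x8D
Byte[7]=88: continuation. acc=(acc<<6)|0x08=0x2348
Completed: cp=U+2348 (starts at byte 5)
Byte[8]=E3: 3-byte lead, need 2 cont bytes. acc=0x3
Byte[9]=B3: continuation. acc=(acc<<6)|0x33=0xF3
Byte[10]=B8: continuation. acc=(acc<<6)|0x38=0x3CF8
Completed: cp=U+3CF8 (starts at byte 8)
Byte[11]=F0: 4-byte lead, need 3 cont bytes. acc=0x0
Byte[12]=A1: continuation. acc=(acc<<6)|0x21=0x21
Byte[13]=B9: continuation. acc=(acc<<6)|0x39=0x879
Byte[14]=A5: continuation. acc=(acc<<6)|0x25=0x21E65
Completed: cp=U+21E65 (starts at byte 11)
Byte[15]=43: 1-byte ASCII. cp=U+0043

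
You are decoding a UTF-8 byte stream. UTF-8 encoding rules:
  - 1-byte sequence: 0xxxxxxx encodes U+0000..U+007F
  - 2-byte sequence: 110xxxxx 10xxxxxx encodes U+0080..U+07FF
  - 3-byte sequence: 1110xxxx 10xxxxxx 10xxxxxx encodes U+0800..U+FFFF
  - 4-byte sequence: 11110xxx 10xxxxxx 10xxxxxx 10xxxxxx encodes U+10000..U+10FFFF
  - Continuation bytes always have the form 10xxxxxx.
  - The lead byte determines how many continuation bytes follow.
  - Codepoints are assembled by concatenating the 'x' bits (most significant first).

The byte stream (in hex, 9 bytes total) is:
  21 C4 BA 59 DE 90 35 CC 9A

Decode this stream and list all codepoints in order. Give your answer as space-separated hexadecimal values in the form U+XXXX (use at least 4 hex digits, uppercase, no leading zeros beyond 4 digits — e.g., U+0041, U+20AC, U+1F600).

Answer: U+0021 U+013A U+0059 U+0790 U+0035 U+031A

Derivation:
Byte[0]=21: 1-byte ASCII. cp=U+0021
Byte[1]=C4: 2-byte lead, need 1 cont bytes. acc=0x4
Byte[2]=BA: continuation. acc=(acc<<6)|0x3A=0x13A
Completed: cp=U+013A (starts at byte 1)
Byte[3]=59: 1-byte ASCII. cp=U+0059
Byte[4]=DE: 2-byte lead, need 1 cont bytes. acc=0x1E
Byte[5]=90: continuation. acc=(acc<<6)|0x10=0x790
Completed: cp=U+0790 (starts at byte 4)
Byte[6]=35: 1-byte ASCII. cp=U+0035
Byte[7]=CC: 2-byte lead, need 1 cont bytes. acc=0xC
Byte[8]=9A: continuation. acc=(acc<<6)|0x1A=0x31A
Completed: cp=U+031A (starts at byte 7)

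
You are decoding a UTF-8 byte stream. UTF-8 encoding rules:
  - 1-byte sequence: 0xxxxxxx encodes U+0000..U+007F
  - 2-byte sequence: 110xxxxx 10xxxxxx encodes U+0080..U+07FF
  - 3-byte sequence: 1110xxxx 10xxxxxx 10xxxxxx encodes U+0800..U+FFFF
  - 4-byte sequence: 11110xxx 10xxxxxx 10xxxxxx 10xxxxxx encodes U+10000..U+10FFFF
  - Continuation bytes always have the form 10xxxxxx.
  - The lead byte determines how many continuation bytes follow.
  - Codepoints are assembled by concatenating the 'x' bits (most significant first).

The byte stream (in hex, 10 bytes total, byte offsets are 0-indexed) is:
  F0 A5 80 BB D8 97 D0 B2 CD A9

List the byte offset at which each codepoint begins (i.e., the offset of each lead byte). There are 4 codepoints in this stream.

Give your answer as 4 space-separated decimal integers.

Answer: 0 4 6 8

Derivation:
Byte[0]=F0: 4-byte lead, need 3 cont bytes. acc=0x0
Byte[1]=A5: continuation. acc=(acc<<6)|0x25=0x25
Byte[2]=80: continuation. acc=(acc<<6)|0x00=0x940
Byte[3]=BB: continuation. acc=(acc<<6)|0x3B=0x2503B
Completed: cp=U+2503B (starts at byte 0)
Byte[4]=D8: 2-byte lead, need 1 cont bytes. acc=0x18
Byte[5]=97: continuation. acc=(acc<<6)|0x17=0x617
Completed: cp=U+0617 (starts at byte 4)
Byte[6]=D0: 2-byte lead, need 1 cont bytes. acc=0x10
Byte[7]=B2: continuation. acc=(acc<<6)|0x32=0x432
Completed: cp=U+0432 (starts at byte 6)
Byte[8]=CD: 2-byte lead, need 1 cont bytes. acc=0xD
Byte[9]=A9: continuation. acc=(acc<<6)|0x29=0x369
Completed: cp=U+0369 (starts at byte 8)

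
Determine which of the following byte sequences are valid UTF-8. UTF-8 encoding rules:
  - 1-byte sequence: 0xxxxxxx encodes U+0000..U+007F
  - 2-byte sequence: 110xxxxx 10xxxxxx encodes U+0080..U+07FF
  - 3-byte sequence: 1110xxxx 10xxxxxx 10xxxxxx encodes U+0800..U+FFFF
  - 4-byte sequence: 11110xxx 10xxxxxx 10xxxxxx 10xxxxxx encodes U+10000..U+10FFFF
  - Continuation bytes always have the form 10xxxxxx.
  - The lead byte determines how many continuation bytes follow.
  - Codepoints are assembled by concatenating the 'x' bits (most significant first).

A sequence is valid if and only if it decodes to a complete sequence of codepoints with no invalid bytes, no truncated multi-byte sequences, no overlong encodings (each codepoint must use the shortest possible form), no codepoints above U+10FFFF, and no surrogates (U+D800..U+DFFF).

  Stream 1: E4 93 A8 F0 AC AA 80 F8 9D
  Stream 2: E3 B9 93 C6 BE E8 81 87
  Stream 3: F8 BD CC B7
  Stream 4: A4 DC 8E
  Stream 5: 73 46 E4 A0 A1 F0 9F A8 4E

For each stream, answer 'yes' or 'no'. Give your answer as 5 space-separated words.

Answer: no yes no no no

Derivation:
Stream 1: error at byte offset 7. INVALID
Stream 2: decodes cleanly. VALID
Stream 3: error at byte offset 0. INVALID
Stream 4: error at byte offset 0. INVALID
Stream 5: error at byte offset 8. INVALID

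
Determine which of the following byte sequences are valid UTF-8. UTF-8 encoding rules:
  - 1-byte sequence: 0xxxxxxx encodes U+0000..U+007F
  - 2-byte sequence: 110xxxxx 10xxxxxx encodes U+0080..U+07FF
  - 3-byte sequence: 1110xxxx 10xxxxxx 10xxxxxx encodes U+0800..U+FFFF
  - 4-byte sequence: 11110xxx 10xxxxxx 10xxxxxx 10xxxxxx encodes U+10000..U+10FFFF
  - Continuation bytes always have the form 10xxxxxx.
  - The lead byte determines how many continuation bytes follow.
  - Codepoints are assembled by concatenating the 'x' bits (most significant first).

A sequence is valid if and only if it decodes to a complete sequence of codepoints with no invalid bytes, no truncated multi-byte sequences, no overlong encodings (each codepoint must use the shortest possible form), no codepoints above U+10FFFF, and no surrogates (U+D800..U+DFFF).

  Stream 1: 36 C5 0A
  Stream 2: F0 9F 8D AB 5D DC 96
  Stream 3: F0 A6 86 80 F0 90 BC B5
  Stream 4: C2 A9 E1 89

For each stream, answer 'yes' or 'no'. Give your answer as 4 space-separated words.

Stream 1: error at byte offset 2. INVALID
Stream 2: decodes cleanly. VALID
Stream 3: decodes cleanly. VALID
Stream 4: error at byte offset 4. INVALID

Answer: no yes yes no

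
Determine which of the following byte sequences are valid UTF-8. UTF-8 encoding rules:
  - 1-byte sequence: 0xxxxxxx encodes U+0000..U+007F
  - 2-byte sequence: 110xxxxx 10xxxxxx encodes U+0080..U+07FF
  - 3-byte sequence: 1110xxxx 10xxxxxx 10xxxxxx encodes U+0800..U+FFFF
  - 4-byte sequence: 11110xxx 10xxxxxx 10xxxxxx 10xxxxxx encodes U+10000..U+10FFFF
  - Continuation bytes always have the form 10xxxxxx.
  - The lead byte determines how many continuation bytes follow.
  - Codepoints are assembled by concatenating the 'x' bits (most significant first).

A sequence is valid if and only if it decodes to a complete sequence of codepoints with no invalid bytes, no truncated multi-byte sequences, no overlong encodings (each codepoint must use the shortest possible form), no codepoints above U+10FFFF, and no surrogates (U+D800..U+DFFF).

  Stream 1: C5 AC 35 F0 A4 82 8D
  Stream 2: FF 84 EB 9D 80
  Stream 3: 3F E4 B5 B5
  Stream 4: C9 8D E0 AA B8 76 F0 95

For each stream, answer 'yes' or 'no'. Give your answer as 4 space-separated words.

Answer: yes no yes no

Derivation:
Stream 1: decodes cleanly. VALID
Stream 2: error at byte offset 0. INVALID
Stream 3: decodes cleanly. VALID
Stream 4: error at byte offset 8. INVALID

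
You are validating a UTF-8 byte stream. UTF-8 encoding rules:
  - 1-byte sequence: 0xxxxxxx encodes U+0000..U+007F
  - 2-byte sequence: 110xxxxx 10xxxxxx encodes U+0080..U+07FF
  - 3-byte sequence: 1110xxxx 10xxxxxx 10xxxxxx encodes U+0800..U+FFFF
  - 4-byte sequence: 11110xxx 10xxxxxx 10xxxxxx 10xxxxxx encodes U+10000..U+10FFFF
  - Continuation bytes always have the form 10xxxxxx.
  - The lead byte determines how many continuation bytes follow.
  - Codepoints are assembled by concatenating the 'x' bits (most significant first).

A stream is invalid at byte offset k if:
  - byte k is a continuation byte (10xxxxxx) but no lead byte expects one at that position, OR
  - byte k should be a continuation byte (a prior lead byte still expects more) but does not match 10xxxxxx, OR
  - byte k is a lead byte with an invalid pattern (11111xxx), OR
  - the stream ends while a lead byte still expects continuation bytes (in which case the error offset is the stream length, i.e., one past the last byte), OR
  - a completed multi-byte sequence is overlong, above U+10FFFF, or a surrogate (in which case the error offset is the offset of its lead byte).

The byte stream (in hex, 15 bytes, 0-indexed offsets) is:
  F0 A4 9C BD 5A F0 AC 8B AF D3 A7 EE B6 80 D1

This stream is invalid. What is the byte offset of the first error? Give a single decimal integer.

Answer: 15

Derivation:
Byte[0]=F0: 4-byte lead, need 3 cont bytes. acc=0x0
Byte[1]=A4: continuation. acc=(acc<<6)|0x24=0x24
Byte[2]=9C: continuation. acc=(acc<<6)|0x1C=0x91C
Byte[3]=BD: continuation. acc=(acc<<6)|0x3D=0x2473D
Completed: cp=U+2473D (starts at byte 0)
Byte[4]=5A: 1-byte ASCII. cp=U+005A
Byte[5]=F0: 4-byte lead, need 3 cont bytes. acc=0x0
Byte[6]=AC: continuation. acc=(acc<<6)|0x2C=0x2C
Byte[7]=8B: continuation. acc=(acc<<6)|0x0B=0xB0B
Byte[8]=AF: continuation. acc=(acc<<6)|0x2F=0x2C2EF
Completed: cp=U+2C2EF (starts at byte 5)
Byte[9]=D3: 2-byte lead, need 1 cont bytes. acc=0x13
Byte[10]=A7: continuation. acc=(acc<<6)|0x27=0x4E7
Completed: cp=U+04E7 (starts at byte 9)
Byte[11]=EE: 3-byte lead, need 2 cont bytes. acc=0xE
Byte[12]=B6: continuation. acc=(acc<<6)|0x36=0x3B6
Byte[13]=80: continuation. acc=(acc<<6)|0x00=0xED80
Completed: cp=U+ED80 (starts at byte 11)
Byte[14]=D1: 2-byte lead, need 1 cont bytes. acc=0x11
Byte[15]: stream ended, expected continuation. INVALID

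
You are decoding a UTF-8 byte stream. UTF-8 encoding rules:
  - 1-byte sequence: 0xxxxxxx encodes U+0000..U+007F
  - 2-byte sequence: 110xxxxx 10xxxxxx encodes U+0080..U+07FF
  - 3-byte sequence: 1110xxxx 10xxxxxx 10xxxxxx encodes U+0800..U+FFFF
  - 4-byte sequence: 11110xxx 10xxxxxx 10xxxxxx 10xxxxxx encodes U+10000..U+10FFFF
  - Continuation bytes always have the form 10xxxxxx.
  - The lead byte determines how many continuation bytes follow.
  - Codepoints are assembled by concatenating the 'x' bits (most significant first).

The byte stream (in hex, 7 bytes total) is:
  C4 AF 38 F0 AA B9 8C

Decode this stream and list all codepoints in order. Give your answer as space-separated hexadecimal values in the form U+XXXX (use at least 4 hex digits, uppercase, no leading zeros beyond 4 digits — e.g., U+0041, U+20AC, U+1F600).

Byte[0]=C4: 2-byte lead, need 1 cont bytes. acc=0x4
Byte[1]=AF: continuation. acc=(acc<<6)|0x2F=0x12F
Completed: cp=U+012F (starts at byte 0)
Byte[2]=38: 1-byte ASCII. cp=U+0038
Byte[3]=F0: 4-byte lead, need 3 cont bytes. acc=0x0
Byte[4]=AA: continuation. acc=(acc<<6)|0x2A=0x2A
Byte[5]=B9: continuation. acc=(acc<<6)|0x39=0xAB9
Byte[6]=8C: continuation. acc=(acc<<6)|0x0C=0x2AE4C
Completed: cp=U+2AE4C (starts at byte 3)

Answer: U+012F U+0038 U+2AE4C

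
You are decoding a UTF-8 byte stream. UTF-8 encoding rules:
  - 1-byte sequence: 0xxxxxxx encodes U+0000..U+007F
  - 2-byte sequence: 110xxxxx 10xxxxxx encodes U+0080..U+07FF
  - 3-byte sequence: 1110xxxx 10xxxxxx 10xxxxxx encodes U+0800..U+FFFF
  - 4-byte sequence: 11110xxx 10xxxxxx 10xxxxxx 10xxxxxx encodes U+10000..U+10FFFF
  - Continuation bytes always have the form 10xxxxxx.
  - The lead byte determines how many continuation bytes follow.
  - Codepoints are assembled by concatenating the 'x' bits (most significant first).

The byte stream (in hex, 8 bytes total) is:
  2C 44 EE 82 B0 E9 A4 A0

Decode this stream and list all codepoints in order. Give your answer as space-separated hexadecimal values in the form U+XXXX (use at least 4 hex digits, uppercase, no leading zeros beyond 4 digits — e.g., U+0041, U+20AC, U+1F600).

Answer: U+002C U+0044 U+E0B0 U+9920

Derivation:
Byte[0]=2C: 1-byte ASCII. cp=U+002C
Byte[1]=44: 1-byte ASCII. cp=U+0044
Byte[2]=EE: 3-byte lead, need 2 cont bytes. acc=0xE
Byte[3]=82: continuation. acc=(acc<<6)|0x02=0x382
Byte[4]=B0: continuation. acc=(acc<<6)|0x30=0xE0B0
Completed: cp=U+E0B0 (starts at byte 2)
Byte[5]=E9: 3-byte lead, need 2 cont bytes. acc=0x9
Byte[6]=A4: continuation. acc=(acc<<6)|0x24=0x264
Byte[7]=A0: continuation. acc=(acc<<6)|0x20=0x9920
Completed: cp=U+9920 (starts at byte 5)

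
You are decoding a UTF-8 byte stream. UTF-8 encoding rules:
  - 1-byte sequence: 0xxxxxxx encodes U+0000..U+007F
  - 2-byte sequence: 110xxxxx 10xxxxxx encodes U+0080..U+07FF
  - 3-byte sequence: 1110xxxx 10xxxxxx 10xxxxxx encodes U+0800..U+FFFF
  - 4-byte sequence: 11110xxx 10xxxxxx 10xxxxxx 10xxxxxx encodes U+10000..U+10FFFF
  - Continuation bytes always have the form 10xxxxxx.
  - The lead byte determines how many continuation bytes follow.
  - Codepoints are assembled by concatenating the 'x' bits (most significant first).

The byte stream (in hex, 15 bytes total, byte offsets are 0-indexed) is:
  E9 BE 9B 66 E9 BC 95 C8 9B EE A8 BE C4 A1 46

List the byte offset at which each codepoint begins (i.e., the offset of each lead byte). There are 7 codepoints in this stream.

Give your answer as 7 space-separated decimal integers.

Byte[0]=E9: 3-byte lead, need 2 cont bytes. acc=0x9
Byte[1]=BE: continuation. acc=(acc<<6)|0x3E=0x27E
Byte[2]=9B: continuation. acc=(acc<<6)|0x1B=0x9F9B
Completed: cp=U+9F9B (starts at byte 0)
Byte[3]=66: 1-byte ASCII. cp=U+0066
Byte[4]=E9: 3-byte lead, need 2 cont bytes. acc=0x9
Byte[5]=BC: continuation. acc=(acc<<6)|0x3C=0x27C
Byte[6]=95: continuation. acc=(acc<<6)|0x15=0x9F15
Completed: cp=U+9F15 (starts at byte 4)
Byte[7]=C8: 2-byte lead, need 1 cont bytes. acc=0x8
Byte[8]=9B: continuation. acc=(acc<<6)|0x1B=0x21B
Completed: cp=U+021B (starts at byte 7)
Byte[9]=EE: 3-byte lead, need 2 cont bytes. acc=0xE
Byte[10]=A8: continuation. acc=(acc<<6)|0x28=0x3A8
Byte[11]=BE: continuation. acc=(acc<<6)|0x3E=0xEA3E
Completed: cp=U+EA3E (starts at byte 9)
Byte[12]=C4: 2-byte lead, need 1 cont bytes. acc=0x4
Byte[13]=A1: continuation. acc=(acc<<6)|0x21=0x121
Completed: cp=U+0121 (starts at byte 12)
Byte[14]=46: 1-byte ASCII. cp=U+0046

Answer: 0 3 4 7 9 12 14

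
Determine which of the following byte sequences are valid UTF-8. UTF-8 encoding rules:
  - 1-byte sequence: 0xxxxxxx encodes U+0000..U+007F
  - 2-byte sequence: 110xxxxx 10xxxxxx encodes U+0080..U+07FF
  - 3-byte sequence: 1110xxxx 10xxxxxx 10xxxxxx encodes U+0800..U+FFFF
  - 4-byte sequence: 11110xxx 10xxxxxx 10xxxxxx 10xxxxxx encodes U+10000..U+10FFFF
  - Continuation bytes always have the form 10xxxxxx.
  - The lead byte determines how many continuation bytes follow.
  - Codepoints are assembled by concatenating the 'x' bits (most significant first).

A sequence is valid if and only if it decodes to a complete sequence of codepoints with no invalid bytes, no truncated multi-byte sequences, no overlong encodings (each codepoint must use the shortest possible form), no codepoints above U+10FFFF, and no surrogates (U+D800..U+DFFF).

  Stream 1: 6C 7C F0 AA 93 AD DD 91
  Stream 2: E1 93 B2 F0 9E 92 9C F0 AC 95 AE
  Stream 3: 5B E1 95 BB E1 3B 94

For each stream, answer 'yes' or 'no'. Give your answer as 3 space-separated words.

Answer: yes yes no

Derivation:
Stream 1: decodes cleanly. VALID
Stream 2: decodes cleanly. VALID
Stream 3: error at byte offset 5. INVALID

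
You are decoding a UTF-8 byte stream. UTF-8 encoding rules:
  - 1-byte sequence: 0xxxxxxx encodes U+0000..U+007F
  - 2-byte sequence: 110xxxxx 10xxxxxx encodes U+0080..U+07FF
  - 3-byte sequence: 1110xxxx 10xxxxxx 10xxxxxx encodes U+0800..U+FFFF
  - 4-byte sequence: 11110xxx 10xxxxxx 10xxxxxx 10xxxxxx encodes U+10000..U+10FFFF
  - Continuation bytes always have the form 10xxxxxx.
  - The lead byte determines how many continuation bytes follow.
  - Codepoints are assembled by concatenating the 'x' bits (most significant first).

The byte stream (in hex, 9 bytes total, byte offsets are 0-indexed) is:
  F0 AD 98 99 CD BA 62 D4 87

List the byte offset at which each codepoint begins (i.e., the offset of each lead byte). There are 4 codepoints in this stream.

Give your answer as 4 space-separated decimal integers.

Byte[0]=F0: 4-byte lead, need 3 cont bytes. acc=0x0
Byte[1]=AD: continuation. acc=(acc<<6)|0x2D=0x2D
Byte[2]=98: continuation. acc=(acc<<6)|0x18=0xB58
Byte[3]=99: continuation. acc=(acc<<6)|0x19=0x2D619
Completed: cp=U+2D619 (starts at byte 0)
Byte[4]=CD: 2-byte lead, need 1 cont bytes. acc=0xD
Byte[5]=BA: continuation. acc=(acc<<6)|0x3A=0x37A
Completed: cp=U+037A (starts at byte 4)
Byte[6]=62: 1-byte ASCII. cp=U+0062
Byte[7]=D4: 2-byte lead, need 1 cont bytes. acc=0x14
Byte[8]=87: continuation. acc=(acc<<6)|0x07=0x507
Completed: cp=U+0507 (starts at byte 7)

Answer: 0 4 6 7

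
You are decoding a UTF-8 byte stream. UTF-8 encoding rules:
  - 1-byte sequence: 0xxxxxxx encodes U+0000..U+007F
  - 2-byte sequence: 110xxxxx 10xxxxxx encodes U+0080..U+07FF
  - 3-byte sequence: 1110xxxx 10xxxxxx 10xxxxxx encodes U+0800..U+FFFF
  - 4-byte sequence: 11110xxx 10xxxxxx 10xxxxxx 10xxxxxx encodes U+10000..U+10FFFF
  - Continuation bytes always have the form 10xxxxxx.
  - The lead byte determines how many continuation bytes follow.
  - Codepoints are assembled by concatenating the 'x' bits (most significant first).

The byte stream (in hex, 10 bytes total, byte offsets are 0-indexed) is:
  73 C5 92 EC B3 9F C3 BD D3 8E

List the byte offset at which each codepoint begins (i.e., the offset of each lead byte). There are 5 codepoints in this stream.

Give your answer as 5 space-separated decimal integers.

Answer: 0 1 3 6 8

Derivation:
Byte[0]=73: 1-byte ASCII. cp=U+0073
Byte[1]=C5: 2-byte lead, need 1 cont bytes. acc=0x5
Byte[2]=92: continuation. acc=(acc<<6)|0x12=0x152
Completed: cp=U+0152 (starts at byte 1)
Byte[3]=EC: 3-byte lead, need 2 cont bytes. acc=0xC
Byte[4]=B3: continuation. acc=(acc<<6)|0x33=0x333
Byte[5]=9F: continuation. acc=(acc<<6)|0x1F=0xCCDF
Completed: cp=U+CCDF (starts at byte 3)
Byte[6]=C3: 2-byte lead, need 1 cont bytes. acc=0x3
Byte[7]=BD: continuation. acc=(acc<<6)|0x3D=0xFD
Completed: cp=U+00FD (starts at byte 6)
Byte[8]=D3: 2-byte lead, need 1 cont bytes. acc=0x13
Byte[9]=8E: continuation. acc=(acc<<6)|0x0E=0x4CE
Completed: cp=U+04CE (starts at byte 8)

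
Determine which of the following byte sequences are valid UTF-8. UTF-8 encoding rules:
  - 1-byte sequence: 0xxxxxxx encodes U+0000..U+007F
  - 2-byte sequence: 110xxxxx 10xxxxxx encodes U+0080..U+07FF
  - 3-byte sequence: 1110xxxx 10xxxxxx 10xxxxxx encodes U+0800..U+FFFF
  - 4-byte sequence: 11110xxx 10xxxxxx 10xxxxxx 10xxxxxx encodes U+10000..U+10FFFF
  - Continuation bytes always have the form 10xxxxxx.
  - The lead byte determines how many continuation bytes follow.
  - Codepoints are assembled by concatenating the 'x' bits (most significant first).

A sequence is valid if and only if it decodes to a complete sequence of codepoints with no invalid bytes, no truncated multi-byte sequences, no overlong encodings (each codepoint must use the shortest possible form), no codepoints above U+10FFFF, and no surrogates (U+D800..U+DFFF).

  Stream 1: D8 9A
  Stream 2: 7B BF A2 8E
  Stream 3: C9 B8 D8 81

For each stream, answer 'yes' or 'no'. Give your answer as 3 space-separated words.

Answer: yes no yes

Derivation:
Stream 1: decodes cleanly. VALID
Stream 2: error at byte offset 1. INVALID
Stream 3: decodes cleanly. VALID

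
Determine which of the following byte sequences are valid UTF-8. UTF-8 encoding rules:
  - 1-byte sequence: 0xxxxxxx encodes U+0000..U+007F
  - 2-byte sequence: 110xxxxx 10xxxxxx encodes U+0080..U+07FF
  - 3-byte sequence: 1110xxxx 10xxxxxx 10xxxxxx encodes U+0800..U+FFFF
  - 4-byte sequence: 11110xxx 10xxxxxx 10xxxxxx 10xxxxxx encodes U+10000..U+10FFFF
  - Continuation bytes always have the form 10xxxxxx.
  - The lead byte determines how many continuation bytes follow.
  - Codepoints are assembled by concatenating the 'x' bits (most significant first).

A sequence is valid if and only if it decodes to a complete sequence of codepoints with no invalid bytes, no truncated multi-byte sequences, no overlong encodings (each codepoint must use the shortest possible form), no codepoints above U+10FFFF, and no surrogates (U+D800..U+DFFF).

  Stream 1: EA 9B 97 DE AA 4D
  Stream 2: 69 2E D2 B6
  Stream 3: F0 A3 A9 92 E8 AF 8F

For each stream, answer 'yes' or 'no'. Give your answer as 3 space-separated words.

Answer: yes yes yes

Derivation:
Stream 1: decodes cleanly. VALID
Stream 2: decodes cleanly. VALID
Stream 3: decodes cleanly. VALID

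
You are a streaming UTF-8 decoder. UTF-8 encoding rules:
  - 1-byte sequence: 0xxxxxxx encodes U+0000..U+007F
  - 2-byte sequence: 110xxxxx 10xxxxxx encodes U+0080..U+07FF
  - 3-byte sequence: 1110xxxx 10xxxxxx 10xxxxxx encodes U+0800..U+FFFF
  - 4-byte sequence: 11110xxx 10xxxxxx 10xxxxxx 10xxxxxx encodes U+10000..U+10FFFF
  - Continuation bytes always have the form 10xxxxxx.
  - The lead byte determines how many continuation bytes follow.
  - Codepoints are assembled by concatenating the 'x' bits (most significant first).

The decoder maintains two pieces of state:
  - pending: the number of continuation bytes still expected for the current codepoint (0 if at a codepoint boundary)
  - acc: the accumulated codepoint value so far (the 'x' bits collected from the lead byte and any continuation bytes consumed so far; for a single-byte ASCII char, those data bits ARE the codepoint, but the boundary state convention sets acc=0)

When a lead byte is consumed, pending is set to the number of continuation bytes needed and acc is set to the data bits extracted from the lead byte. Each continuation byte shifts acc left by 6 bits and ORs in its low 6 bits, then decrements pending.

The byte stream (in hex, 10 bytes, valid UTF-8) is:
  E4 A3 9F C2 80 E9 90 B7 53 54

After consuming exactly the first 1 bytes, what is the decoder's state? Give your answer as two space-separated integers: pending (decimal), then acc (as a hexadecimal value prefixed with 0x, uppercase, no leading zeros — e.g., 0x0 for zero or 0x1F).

Answer: 2 0x4

Derivation:
Byte[0]=E4: 3-byte lead. pending=2, acc=0x4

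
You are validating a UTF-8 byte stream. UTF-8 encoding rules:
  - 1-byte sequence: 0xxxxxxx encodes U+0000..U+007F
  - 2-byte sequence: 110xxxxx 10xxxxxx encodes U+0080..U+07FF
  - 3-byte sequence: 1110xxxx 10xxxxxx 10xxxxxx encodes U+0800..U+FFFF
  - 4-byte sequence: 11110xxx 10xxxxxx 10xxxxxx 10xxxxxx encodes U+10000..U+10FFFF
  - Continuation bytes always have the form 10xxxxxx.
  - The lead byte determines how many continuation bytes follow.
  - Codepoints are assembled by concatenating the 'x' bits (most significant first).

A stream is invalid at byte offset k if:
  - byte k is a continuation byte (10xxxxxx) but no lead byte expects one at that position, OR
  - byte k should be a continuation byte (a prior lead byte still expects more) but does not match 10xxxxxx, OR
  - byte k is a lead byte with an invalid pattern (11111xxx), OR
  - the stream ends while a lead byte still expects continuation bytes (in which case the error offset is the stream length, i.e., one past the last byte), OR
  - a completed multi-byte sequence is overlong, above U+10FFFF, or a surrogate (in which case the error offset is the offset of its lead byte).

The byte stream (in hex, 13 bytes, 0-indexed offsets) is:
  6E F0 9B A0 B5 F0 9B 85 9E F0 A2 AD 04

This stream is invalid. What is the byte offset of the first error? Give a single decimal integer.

Byte[0]=6E: 1-byte ASCII. cp=U+006E
Byte[1]=F0: 4-byte lead, need 3 cont bytes. acc=0x0
Byte[2]=9B: continuation. acc=(acc<<6)|0x1B=0x1B
Byte[3]=A0: continuation. acc=(acc<<6)|0x20=0x6E0
Byte[4]=B5: continuation. acc=(acc<<6)|0x35=0x1B835
Completed: cp=U+1B835 (starts at byte 1)
Byte[5]=F0: 4-byte lead, need 3 cont bytes. acc=0x0
Byte[6]=9B: continuation. acc=(acc<<6)|0x1B=0x1B
Byte[7]=85: continuation. acc=(acc<<6)|0x05=0x6C5
Byte[8]=9E: continuation. acc=(acc<<6)|0x1E=0x1B15E
Completed: cp=U+1B15E (starts at byte 5)
Byte[9]=F0: 4-byte lead, need 3 cont bytes. acc=0x0
Byte[10]=A2: continuation. acc=(acc<<6)|0x22=0x22
Byte[11]=AD: continuation. acc=(acc<<6)|0x2D=0x8AD
Byte[12]=04: expected 10xxxxxx continuation. INVALID

Answer: 12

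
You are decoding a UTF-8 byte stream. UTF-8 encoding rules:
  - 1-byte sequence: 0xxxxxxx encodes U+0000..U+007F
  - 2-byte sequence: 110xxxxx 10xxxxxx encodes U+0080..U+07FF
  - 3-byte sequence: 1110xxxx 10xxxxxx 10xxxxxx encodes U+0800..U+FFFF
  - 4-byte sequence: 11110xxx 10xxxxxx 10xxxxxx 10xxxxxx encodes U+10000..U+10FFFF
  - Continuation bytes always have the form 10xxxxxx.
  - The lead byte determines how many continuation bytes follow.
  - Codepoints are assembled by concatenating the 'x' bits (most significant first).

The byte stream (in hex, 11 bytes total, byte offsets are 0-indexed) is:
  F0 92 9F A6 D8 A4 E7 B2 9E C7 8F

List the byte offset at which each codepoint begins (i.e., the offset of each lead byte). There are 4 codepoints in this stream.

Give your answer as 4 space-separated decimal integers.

Answer: 0 4 6 9

Derivation:
Byte[0]=F0: 4-byte lead, need 3 cont bytes. acc=0x0
Byte[1]=92: continuation. acc=(acc<<6)|0x12=0x12
Byte[2]=9F: continuation. acc=(acc<<6)|0x1F=0x49F
Byte[3]=A6: continuation. acc=(acc<<6)|0x26=0x127E6
Completed: cp=U+127E6 (starts at byte 0)
Byte[4]=D8: 2-byte lead, need 1 cont bytes. acc=0x18
Byte[5]=A4: continuation. acc=(acc<<6)|0x24=0x624
Completed: cp=U+0624 (starts at byte 4)
Byte[6]=E7: 3-byte lead, need 2 cont bytes. acc=0x7
Byte[7]=B2: continuation. acc=(acc<<6)|0x32=0x1F2
Byte[8]=9E: continuation. acc=(acc<<6)|0x1E=0x7C9E
Completed: cp=U+7C9E (starts at byte 6)
Byte[9]=C7: 2-byte lead, need 1 cont bytes. acc=0x7
Byte[10]=8F: continuation. acc=(acc<<6)|0x0F=0x1CF
Completed: cp=U+01CF (starts at byte 9)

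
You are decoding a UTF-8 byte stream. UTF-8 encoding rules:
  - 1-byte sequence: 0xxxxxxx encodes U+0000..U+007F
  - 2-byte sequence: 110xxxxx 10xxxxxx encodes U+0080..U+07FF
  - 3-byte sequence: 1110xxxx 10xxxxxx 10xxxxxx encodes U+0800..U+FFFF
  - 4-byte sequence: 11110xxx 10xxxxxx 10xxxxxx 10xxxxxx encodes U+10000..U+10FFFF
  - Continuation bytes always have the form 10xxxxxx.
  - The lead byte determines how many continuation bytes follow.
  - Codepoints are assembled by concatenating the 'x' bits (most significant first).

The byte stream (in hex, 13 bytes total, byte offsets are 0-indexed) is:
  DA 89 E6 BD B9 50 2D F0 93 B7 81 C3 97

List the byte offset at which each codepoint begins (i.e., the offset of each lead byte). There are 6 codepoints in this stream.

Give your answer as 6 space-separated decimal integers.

Answer: 0 2 5 6 7 11

Derivation:
Byte[0]=DA: 2-byte lead, need 1 cont bytes. acc=0x1A
Byte[1]=89: continuation. acc=(acc<<6)|0x09=0x689
Completed: cp=U+0689 (starts at byte 0)
Byte[2]=E6: 3-byte lead, need 2 cont bytes. acc=0x6
Byte[3]=BD: continuation. acc=(acc<<6)|0x3D=0x1BD
Byte[4]=B9: continuation. acc=(acc<<6)|0x39=0x6F79
Completed: cp=U+6F79 (starts at byte 2)
Byte[5]=50: 1-byte ASCII. cp=U+0050
Byte[6]=2D: 1-byte ASCII. cp=U+002D
Byte[7]=F0: 4-byte lead, need 3 cont bytes. acc=0x0
Byte[8]=93: continuation. acc=(acc<<6)|0x13=0x13
Byte[9]=B7: continuation. acc=(acc<<6)|0x37=0x4F7
Byte[10]=81: continuation. acc=(acc<<6)|0x01=0x13DC1
Completed: cp=U+13DC1 (starts at byte 7)
Byte[11]=C3: 2-byte lead, need 1 cont bytes. acc=0x3
Byte[12]=97: continuation. acc=(acc<<6)|0x17=0xD7
Completed: cp=U+00D7 (starts at byte 11)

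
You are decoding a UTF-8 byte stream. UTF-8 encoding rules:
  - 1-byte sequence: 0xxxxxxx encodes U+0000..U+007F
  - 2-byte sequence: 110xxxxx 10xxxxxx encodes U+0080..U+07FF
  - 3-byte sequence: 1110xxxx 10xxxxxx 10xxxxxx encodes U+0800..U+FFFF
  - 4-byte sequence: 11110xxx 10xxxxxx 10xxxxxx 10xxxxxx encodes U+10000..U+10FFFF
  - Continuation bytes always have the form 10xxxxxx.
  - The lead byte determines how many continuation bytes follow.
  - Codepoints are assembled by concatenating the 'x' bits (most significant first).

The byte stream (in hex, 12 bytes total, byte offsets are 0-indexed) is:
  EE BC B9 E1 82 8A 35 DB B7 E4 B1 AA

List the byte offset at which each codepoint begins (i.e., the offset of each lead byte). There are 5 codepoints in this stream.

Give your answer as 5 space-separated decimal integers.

Byte[0]=EE: 3-byte lead, need 2 cont bytes. acc=0xE
Byte[1]=BC: continuation. acc=(acc<<6)|0x3C=0x3BC
Byte[2]=B9: continuation. acc=(acc<<6)|0x39=0xEF39
Completed: cp=U+EF39 (starts at byte 0)
Byte[3]=E1: 3-byte lead, need 2 cont bytes. acc=0x1
Byte[4]=82: continuation. acc=(acc<<6)|0x02=0x42
Byte[5]=8A: continuation. acc=(acc<<6)|0x0A=0x108A
Completed: cp=U+108A (starts at byte 3)
Byte[6]=35: 1-byte ASCII. cp=U+0035
Byte[7]=DB: 2-byte lead, need 1 cont bytes. acc=0x1B
Byte[8]=B7: continuation. acc=(acc<<6)|0x37=0x6F7
Completed: cp=U+06F7 (starts at byte 7)
Byte[9]=E4: 3-byte lead, need 2 cont bytes. acc=0x4
Byte[10]=B1: continuation. acc=(acc<<6)|0x31=0x131
Byte[11]=AA: continuation. acc=(acc<<6)|0x2A=0x4C6A
Completed: cp=U+4C6A (starts at byte 9)

Answer: 0 3 6 7 9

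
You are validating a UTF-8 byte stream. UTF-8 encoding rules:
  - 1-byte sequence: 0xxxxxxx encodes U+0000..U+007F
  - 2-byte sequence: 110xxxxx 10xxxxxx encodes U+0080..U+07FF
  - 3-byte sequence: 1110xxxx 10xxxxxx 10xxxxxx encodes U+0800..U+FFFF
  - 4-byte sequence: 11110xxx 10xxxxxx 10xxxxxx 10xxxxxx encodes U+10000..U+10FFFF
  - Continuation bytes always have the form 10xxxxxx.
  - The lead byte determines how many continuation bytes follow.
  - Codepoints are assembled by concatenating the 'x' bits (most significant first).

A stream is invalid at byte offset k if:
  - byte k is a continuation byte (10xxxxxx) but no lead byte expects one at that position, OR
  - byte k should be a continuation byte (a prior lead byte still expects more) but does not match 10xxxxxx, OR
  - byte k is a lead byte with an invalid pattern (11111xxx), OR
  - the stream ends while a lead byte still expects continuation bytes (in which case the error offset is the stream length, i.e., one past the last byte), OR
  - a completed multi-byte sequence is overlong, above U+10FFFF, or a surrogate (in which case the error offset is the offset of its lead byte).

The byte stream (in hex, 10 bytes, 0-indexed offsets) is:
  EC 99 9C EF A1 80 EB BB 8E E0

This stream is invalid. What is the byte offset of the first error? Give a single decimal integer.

Answer: 10

Derivation:
Byte[0]=EC: 3-byte lead, need 2 cont bytes. acc=0xC
Byte[1]=99: continuation. acc=(acc<<6)|0x19=0x319
Byte[2]=9C: continuation. acc=(acc<<6)|0x1C=0xC65C
Completed: cp=U+C65C (starts at byte 0)
Byte[3]=EF: 3-byte lead, need 2 cont bytes. acc=0xF
Byte[4]=A1: continuation. acc=(acc<<6)|0x21=0x3E1
Byte[5]=80: continuation. acc=(acc<<6)|0x00=0xF840
Completed: cp=U+F840 (starts at byte 3)
Byte[6]=EB: 3-byte lead, need 2 cont bytes. acc=0xB
Byte[7]=BB: continuation. acc=(acc<<6)|0x3B=0x2FB
Byte[8]=8E: continuation. acc=(acc<<6)|0x0E=0xBECE
Completed: cp=U+BECE (starts at byte 6)
Byte[9]=E0: 3-byte lead, need 2 cont bytes. acc=0x0
Byte[10]: stream ended, expected continuation. INVALID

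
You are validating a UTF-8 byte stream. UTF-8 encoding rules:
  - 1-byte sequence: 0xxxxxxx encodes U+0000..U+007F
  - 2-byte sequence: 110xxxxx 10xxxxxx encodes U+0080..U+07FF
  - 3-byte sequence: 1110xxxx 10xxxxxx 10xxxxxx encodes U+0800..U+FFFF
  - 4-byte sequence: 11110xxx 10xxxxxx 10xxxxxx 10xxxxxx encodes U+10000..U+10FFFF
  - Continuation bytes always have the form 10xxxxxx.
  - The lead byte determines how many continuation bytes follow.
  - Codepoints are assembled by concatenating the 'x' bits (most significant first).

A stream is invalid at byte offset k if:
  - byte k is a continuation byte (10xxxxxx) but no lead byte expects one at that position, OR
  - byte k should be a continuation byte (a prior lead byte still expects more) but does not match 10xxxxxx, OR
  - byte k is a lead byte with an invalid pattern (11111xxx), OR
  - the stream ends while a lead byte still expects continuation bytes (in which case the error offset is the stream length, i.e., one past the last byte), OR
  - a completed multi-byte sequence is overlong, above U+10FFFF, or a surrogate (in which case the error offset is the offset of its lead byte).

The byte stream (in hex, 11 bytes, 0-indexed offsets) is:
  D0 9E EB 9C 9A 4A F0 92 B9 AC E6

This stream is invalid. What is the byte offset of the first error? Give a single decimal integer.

Answer: 11

Derivation:
Byte[0]=D0: 2-byte lead, need 1 cont bytes. acc=0x10
Byte[1]=9E: continuation. acc=(acc<<6)|0x1E=0x41E
Completed: cp=U+041E (starts at byte 0)
Byte[2]=EB: 3-byte lead, need 2 cont bytes. acc=0xB
Byte[3]=9C: continuation. acc=(acc<<6)|0x1C=0x2DC
Byte[4]=9A: continuation. acc=(acc<<6)|0x1A=0xB71A
Completed: cp=U+B71A (starts at byte 2)
Byte[5]=4A: 1-byte ASCII. cp=U+004A
Byte[6]=F0: 4-byte lead, need 3 cont bytes. acc=0x0
Byte[7]=92: continuation. acc=(acc<<6)|0x12=0x12
Byte[8]=B9: continuation. acc=(acc<<6)|0x39=0x4B9
Byte[9]=AC: continuation. acc=(acc<<6)|0x2C=0x12E6C
Completed: cp=U+12E6C (starts at byte 6)
Byte[10]=E6: 3-byte lead, need 2 cont bytes. acc=0x6
Byte[11]: stream ended, expected continuation. INVALID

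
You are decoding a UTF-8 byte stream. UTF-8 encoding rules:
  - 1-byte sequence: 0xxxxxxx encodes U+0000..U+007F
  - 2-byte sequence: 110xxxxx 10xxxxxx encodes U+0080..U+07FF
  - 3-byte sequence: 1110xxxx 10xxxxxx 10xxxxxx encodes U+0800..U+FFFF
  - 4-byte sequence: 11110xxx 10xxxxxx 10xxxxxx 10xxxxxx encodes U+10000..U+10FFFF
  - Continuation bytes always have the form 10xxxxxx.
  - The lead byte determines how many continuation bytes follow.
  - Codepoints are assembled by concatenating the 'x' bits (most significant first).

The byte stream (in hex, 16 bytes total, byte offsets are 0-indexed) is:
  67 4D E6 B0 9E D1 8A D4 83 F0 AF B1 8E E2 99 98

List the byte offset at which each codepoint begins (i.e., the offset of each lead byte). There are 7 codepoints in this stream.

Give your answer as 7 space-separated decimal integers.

Byte[0]=67: 1-byte ASCII. cp=U+0067
Byte[1]=4D: 1-byte ASCII. cp=U+004D
Byte[2]=E6: 3-byte lead, need 2 cont bytes. acc=0x6
Byte[3]=B0: continuation. acc=(acc<<6)|0x30=0x1B0
Byte[4]=9E: continuation. acc=(acc<<6)|0x1E=0x6C1E
Completed: cp=U+6C1E (starts at byte 2)
Byte[5]=D1: 2-byte lead, need 1 cont bytes. acc=0x11
Byte[6]=8A: continuation. acc=(acc<<6)|0x0A=0x44A
Completed: cp=U+044A (starts at byte 5)
Byte[7]=D4: 2-byte lead, need 1 cont bytes. acc=0x14
Byte[8]=83: continuation. acc=(acc<<6)|0x03=0x503
Completed: cp=U+0503 (starts at byte 7)
Byte[9]=F0: 4-byte lead, need 3 cont bytes. acc=0x0
Byte[10]=AF: continuation. acc=(acc<<6)|0x2F=0x2F
Byte[11]=B1: continuation. acc=(acc<<6)|0x31=0xBF1
Byte[12]=8E: continuation. acc=(acc<<6)|0x0E=0x2FC4E
Completed: cp=U+2FC4E (starts at byte 9)
Byte[13]=E2: 3-byte lead, need 2 cont bytes. acc=0x2
Byte[14]=99: continuation. acc=(acc<<6)|0x19=0x99
Byte[15]=98: continuation. acc=(acc<<6)|0x18=0x2658
Completed: cp=U+2658 (starts at byte 13)

Answer: 0 1 2 5 7 9 13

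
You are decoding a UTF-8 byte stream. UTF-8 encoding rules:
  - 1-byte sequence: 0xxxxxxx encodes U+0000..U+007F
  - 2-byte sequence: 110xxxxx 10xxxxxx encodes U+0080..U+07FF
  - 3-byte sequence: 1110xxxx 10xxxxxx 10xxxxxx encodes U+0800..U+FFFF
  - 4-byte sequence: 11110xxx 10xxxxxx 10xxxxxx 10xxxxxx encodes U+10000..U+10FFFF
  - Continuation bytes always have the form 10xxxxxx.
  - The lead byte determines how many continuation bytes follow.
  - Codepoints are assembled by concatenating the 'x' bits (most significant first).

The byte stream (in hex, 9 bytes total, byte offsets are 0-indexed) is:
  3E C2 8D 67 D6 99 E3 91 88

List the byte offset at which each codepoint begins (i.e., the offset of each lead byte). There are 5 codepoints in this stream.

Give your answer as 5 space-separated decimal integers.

Byte[0]=3E: 1-byte ASCII. cp=U+003E
Byte[1]=C2: 2-byte lead, need 1 cont bytes. acc=0x2
Byte[2]=8D: continuation. acc=(acc<<6)|0x0D=0x8D
Completed: cp=U+008D (starts at byte 1)
Byte[3]=67: 1-byte ASCII. cp=U+0067
Byte[4]=D6: 2-byte lead, need 1 cont bytes. acc=0x16
Byte[5]=99: continuation. acc=(acc<<6)|0x19=0x599
Completed: cp=U+0599 (starts at byte 4)
Byte[6]=E3: 3-byte lead, need 2 cont bytes. acc=0x3
Byte[7]=91: continuation. acc=(acc<<6)|0x11=0xD1
Byte[8]=88: continuation. acc=(acc<<6)|0x08=0x3448
Completed: cp=U+3448 (starts at byte 6)

Answer: 0 1 3 4 6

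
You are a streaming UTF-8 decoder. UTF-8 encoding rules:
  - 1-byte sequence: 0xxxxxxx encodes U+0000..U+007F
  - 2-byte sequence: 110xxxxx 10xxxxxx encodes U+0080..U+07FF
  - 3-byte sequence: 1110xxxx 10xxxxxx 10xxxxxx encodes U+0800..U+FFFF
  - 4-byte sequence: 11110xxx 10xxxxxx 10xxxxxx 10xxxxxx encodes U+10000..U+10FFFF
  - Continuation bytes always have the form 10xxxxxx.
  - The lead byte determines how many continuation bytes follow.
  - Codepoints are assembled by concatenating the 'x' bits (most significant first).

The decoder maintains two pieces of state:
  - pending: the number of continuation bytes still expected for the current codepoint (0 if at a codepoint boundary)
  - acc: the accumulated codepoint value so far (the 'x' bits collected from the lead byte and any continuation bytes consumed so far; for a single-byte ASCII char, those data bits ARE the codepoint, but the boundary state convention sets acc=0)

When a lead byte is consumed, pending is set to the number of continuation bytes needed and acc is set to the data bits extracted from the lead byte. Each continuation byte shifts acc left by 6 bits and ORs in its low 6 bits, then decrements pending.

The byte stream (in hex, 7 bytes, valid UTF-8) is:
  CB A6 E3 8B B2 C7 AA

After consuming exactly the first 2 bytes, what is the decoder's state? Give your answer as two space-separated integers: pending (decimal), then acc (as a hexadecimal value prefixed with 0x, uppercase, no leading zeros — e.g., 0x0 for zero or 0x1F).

Answer: 0 0x2E6

Derivation:
Byte[0]=CB: 2-byte lead. pending=1, acc=0xB
Byte[1]=A6: continuation. acc=(acc<<6)|0x26=0x2E6, pending=0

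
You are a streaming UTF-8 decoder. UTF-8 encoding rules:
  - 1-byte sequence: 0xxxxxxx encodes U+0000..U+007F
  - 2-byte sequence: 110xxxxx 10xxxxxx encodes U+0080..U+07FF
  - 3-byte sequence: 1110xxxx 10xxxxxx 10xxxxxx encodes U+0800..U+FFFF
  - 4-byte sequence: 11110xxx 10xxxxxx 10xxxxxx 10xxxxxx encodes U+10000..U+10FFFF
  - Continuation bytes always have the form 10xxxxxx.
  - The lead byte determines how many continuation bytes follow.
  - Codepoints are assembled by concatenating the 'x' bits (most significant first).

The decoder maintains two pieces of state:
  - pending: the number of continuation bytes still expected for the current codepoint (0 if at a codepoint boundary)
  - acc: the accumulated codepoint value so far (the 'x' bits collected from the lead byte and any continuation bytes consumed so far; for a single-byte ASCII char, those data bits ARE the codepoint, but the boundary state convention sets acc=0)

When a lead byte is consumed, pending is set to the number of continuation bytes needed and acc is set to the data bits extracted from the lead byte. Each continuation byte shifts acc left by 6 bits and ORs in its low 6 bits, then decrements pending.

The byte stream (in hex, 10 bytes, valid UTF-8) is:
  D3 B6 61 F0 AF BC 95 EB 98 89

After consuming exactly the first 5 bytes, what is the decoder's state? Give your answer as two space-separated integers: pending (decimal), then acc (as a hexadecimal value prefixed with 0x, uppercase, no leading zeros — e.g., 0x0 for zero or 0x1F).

Answer: 2 0x2F

Derivation:
Byte[0]=D3: 2-byte lead. pending=1, acc=0x13
Byte[1]=B6: continuation. acc=(acc<<6)|0x36=0x4F6, pending=0
Byte[2]=61: 1-byte. pending=0, acc=0x0
Byte[3]=F0: 4-byte lead. pending=3, acc=0x0
Byte[4]=AF: continuation. acc=(acc<<6)|0x2F=0x2F, pending=2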